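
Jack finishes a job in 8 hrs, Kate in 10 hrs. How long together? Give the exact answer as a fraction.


Jack's rate: 1/8 of the job per hour
Kate's rate: 1/10 of the job per hour
Combined rate: 1/8 + 1/10 = 9/40 per hour
Time = 1 / (9/40) = 40/9 hours (≈ 4.44 hours)

40/9 hours


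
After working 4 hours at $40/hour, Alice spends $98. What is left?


Calculate earnings:
4 x $40 = $160
Subtract spending:
$160 - $98 = $62

$62


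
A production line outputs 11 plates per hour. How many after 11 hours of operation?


Production rate: 11 plates per hour
Time: 11 hours
Total: 11 x 11 = 121 plates

121 plates


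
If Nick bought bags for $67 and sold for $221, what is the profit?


Selling price = $221
Cost price = $67
Profit = selling price - cost price:
Profit = $221 - $67 = $154

$154


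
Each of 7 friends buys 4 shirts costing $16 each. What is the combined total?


Cost per person:
4 x $16 = $64
Group total:
7 x $64 = $448

$448


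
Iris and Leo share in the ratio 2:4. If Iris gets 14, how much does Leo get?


Find the multiplier:
14 / 2 = 7
Apply to Leo's share:
4 x 7 = 28

28


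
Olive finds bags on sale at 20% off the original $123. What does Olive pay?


Calculate the discount amount:
20% of $123 = $24.60
Subtract from original:
$123 - $24.60 = $98.40

$98.40


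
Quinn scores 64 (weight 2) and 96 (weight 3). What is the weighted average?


Weighted sum:
2 x 64 + 3 x 96 = 416
Total weight:
2 + 3 = 5
Weighted average:
416 / 5 = 83.2

83.2


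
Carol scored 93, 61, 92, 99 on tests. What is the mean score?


Add the scores:
93 + 61 + 92 + 99 = 345
Divide by the number of tests:
345 / 4 = 86.25

86.25


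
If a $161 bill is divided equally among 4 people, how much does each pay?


Total bill: $161
Number of people: 4
Each pays: $161 / 4 = $40.25

$40.25


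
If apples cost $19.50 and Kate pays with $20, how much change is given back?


Start with the amount paid:
$20
Subtract the price:
$20 - $19.50 = $0.50

$0.50


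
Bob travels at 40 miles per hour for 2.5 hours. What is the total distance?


Use the formula: distance = speed x time
Speed = 40 mph, Time = 2.5 hours
40 x 2.5 = 100 miles

100 miles


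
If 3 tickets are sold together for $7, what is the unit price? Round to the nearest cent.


Total cost: $7
Number of items: 3
Unit price: $7 / 3 = $2.3333... ≈ $2.33

$2.33


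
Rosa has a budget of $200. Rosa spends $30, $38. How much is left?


Add up expenses:
$30 + $38 = $68
Subtract from budget:
$200 - $68 = $132

$132


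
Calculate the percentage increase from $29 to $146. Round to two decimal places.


Find the absolute change:
|146 - 29| = 117
Divide by original and multiply by 100:
117 / 29 x 100 = 403.4482...% ≈ 403.45%

403.45%


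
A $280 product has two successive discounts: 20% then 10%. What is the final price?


First discount:
20% of $280 = $56
Price after first discount:
$280 - $56 = $224
Second discount:
10% of $224 = $22.40
Final price:
$224 - $22.40 = $201.60

$201.60


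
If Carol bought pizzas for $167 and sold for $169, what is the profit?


Selling price = $169
Cost price = $167
Profit = selling price - cost price:
Profit = $169 - $167 = $2

$2


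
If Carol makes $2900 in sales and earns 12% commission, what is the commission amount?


Convert rate to decimal:
12% = 0.12
Multiply by sales:
$2900 x 0.12 = $348

$348


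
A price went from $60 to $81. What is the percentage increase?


Find the absolute change:
|81 - 60| = 21
Divide by original and multiply by 100:
21 / 60 x 100 = 35%

35%


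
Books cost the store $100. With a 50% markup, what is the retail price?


Calculate the markup amount:
50% of $100 = $50
Add to cost:
$100 + $50 = $150

$150


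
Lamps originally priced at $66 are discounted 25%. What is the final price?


Calculate the discount amount:
25% of $66 = $16.50
Subtract from original:
$66 - $16.50 = $49.50

$49.50


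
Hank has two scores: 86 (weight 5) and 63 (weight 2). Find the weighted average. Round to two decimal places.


Weighted sum:
5 x 86 + 2 x 63 = 556
Total weight:
5 + 2 = 7
Weighted average:
556 / 7 = 79.4285... ≈ 79.43

79.43


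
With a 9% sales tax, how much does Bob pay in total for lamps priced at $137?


Calculate the tax:
9% of $137 = $12.33
Add tax to price:
$137 + $12.33 = $149.33

$149.33


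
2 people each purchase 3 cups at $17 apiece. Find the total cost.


Cost per person:
3 x $17 = $51
Group total:
2 x $51 = $102

$102


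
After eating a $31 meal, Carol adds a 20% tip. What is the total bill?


Calculate the tip:
20% of $31 = $6.20
Add tip to meal cost:
$31 + $6.20 = $37.20

$37.20


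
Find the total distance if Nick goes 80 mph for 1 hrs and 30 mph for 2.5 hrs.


Leg 1 distance:
80 x 1 = 80 miles
Leg 2 distance:
30 x 2.5 = 75 miles
Total distance:
80 + 75 = 155 miles

155 miles


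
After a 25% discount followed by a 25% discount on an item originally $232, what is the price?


First discount:
25% of $232 = $58
Price after first discount:
$232 - $58 = $174
Second discount:
25% of $174 = $43.50
Final price:
$174 - $43.50 = $130.50

$130.50


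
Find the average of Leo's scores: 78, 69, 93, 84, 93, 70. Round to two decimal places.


Add the scores:
78 + 69 + 93 + 84 + 93 + 70 = 487
Divide by the number of tests:
487 / 6 = 81.1666... ≈ 81.17

81.17


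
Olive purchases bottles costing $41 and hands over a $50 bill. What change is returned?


Start with the amount paid:
$50
Subtract the price:
$50 - $41 = $9

$9


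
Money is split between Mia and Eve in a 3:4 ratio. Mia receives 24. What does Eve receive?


Find the multiplier:
24 / 3 = 8
Apply to Eve's share:
4 x 8 = 32

32


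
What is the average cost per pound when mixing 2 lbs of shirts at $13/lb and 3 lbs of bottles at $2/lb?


Cost of shirts:
2 x $13 = $26
Cost of bottles:
3 x $2 = $6
Total cost: $26 + $6 = $32
Total weight: 5 lbs
Average: $32 / 5 = $6.40/lb

$6.40/lb


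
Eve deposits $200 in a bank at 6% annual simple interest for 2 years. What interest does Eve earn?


Use the formula I = P x R x T / 100
P x R x T = 200 x 6 x 2 = 2400
I = 2400 / 100 = $24

$24


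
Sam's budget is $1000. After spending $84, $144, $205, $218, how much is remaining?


Add up expenses:
$84 + $144 + $205 + $218 = $651
Subtract from budget:
$1000 - $651 = $349

$349


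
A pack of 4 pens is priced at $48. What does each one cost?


Total cost: $48
Number of items: 4
Unit price: $48 / 4 = $12

$12


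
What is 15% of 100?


Convert percentage to decimal:
15% = 0.15
Multiply:
100 x 0.15 = 15

15


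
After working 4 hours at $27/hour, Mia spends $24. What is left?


Calculate earnings:
4 x $27 = $108
Subtract spending:
$108 - $24 = $84

$84


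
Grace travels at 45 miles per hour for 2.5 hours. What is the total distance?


Use the formula: distance = speed x time
Speed = 45 mph, Time = 2.5 hours
45 x 2.5 = 112.5 miles

112.5 miles


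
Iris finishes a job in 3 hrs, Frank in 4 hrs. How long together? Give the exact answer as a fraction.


Iris's rate: 1/3 of the job per hour
Frank's rate: 1/4 of the job per hour
Combined rate: 1/3 + 1/4 = 7/12 per hour
Time = 1 / (7/12) = 12/7 hours (≈ 1.71 hours)

12/7 hours


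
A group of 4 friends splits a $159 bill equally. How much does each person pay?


Total bill: $159
Number of people: 4
Each pays: $159 / 4 = $39.75

$39.75


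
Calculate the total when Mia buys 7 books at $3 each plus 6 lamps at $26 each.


Cost of books:
7 x $3 = $21
Cost of lamps:
6 x $26 = $156
Add both:
$21 + $156 = $177

$177


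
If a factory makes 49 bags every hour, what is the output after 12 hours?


Production rate: 49 bags per hour
Time: 12 hours
Total: 49 x 12 = 588 bags

588 bags


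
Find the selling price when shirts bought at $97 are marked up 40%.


Calculate the markup amount:
40% of $97 = $38.80
Add to cost:
$97 + $38.80 = $135.80

$135.80


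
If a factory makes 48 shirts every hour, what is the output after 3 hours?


Production rate: 48 shirts per hour
Time: 3 hours
Total: 48 x 3 = 144 shirts

144 shirts


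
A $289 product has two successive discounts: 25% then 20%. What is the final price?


First discount:
25% of $289 = $72.25
Price after first discount:
$289 - $72.25 = $216.75
Second discount:
20% of $216.75 = $43.35
Final price:
$216.75 - $43.35 = $173.40

$173.40


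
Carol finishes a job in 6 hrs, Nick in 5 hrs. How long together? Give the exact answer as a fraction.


Carol's rate: 1/6 of the job per hour
Nick's rate: 1/5 of the job per hour
Combined rate: 1/6 + 1/5 = 11/30 per hour
Time = 1 / (11/30) = 30/11 hours (≈ 2.73 hours)

30/11 hours


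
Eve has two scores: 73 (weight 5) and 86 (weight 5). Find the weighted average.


Weighted sum:
5 x 73 + 5 x 86 = 795
Total weight:
5 + 5 = 10
Weighted average:
795 / 10 = 79.5

79.5


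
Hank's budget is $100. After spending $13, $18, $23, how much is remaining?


Add up expenses:
$13 + $18 + $23 = $54
Subtract from budget:
$100 - $54 = $46

$46


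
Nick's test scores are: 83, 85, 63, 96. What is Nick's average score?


Add the scores:
83 + 85 + 63 + 96 = 327
Divide by the number of tests:
327 / 4 = 81.75

81.75


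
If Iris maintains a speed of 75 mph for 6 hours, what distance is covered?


Use the formula: distance = speed x time
Speed = 75 mph, Time = 6 hours
75 x 6 = 450 miles

450 miles


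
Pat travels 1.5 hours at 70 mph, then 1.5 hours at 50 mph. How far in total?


Leg 1 distance:
70 x 1.5 = 105 miles
Leg 2 distance:
50 x 1.5 = 75 miles
Total distance:
105 + 75 = 180 miles

180 miles


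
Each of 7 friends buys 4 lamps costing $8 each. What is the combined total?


Cost per person:
4 x $8 = $32
Group total:
7 x $32 = $224

$224


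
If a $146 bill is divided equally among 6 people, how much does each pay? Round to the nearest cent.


Total bill: $146
Number of people: 6
Each pays: $146 / 6 = $24.3333... ≈ $24.33

$24.33


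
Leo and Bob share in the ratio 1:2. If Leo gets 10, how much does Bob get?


Find the multiplier:
10 / 1 = 10
Apply to Bob's share:
2 x 10 = 20

20


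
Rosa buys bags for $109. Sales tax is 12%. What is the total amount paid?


Calculate the tax:
12% of $109 = $13.08
Add tax to price:
$109 + $13.08 = $122.08

$122.08


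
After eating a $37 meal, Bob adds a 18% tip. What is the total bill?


Calculate the tip:
18% of $37 = $6.66
Add tip to meal cost:
$37 + $6.66 = $43.66

$43.66


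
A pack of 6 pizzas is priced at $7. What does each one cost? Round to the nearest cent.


Total cost: $7
Number of items: 6
Unit price: $7 / 6 = $1.1666... ≈ $1.17

$1.17


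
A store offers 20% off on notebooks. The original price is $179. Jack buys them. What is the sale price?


Calculate the discount amount:
20% of $179 = $35.80
Subtract from original:
$179 - $35.80 = $143.20

$143.20


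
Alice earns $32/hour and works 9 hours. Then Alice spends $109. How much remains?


Calculate earnings:
9 x $32 = $288
Subtract spending:
$288 - $109 = $179

$179


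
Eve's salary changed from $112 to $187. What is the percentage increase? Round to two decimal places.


Find the absolute change:
|187 - 112| = 75
Divide by original and multiply by 100:
75 / 112 x 100 = 66.9642...% ≈ 66.96%

66.96%


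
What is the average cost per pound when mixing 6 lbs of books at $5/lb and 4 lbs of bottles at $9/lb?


Cost of books:
6 x $5 = $30
Cost of bottles:
4 x $9 = $36
Total cost: $30 + $36 = $66
Total weight: 10 lbs
Average: $66 / 10 = $6.60/lb

$6.60/lb


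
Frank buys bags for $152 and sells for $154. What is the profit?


Selling price = $154
Cost price = $152
Profit = selling price - cost price:
Profit = $154 - $152 = $2

$2


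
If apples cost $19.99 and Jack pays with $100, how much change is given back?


Start with the amount paid:
$100
Subtract the price:
$100 - $19.99 = $80.01

$80.01


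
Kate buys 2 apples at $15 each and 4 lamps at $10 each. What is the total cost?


Cost of apples:
2 x $15 = $30
Cost of lamps:
4 x $10 = $40
Add both:
$30 + $40 = $70

$70


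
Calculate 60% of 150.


Convert percentage to decimal:
60% = 0.6
Multiply:
150 x 0.6 = 90

90


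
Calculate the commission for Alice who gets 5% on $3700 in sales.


Convert rate to decimal:
5% = 0.05
Multiply by sales:
$3700 x 0.05 = $185

$185


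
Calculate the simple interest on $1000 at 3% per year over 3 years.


Use the formula I = P x R x T / 100
P x R x T = 1000 x 3 x 3 = 9000
I = 9000 / 100 = $90

$90


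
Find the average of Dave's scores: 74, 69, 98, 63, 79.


Add the scores:
74 + 69 + 98 + 63 + 79 = 383
Divide by the number of tests:
383 / 5 = 76.6

76.6


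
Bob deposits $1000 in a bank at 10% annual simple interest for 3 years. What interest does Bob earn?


Use the formula I = P x R x T / 100
P x R x T = 1000 x 10 x 3 = 30000
I = 30000 / 100 = $300

$300


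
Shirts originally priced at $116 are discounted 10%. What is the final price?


Calculate the discount amount:
10% of $116 = $11.60
Subtract from original:
$116 - $11.60 = $104.40

$104.40


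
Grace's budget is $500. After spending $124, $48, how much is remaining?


Add up expenses:
$124 + $48 = $172
Subtract from budget:
$500 - $172 = $328

$328


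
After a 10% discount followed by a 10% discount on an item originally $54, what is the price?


First discount:
10% of $54 = $5.40
Price after first discount:
$54 - $5.40 = $48.60
Second discount:
10% of $48.60 = $4.86
Final price:
$48.60 - $4.86 = $43.74

$43.74


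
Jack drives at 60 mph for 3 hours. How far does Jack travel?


Use the formula: distance = speed x time
Speed = 60 mph, Time = 3 hours
60 x 3 = 180 miles

180 miles


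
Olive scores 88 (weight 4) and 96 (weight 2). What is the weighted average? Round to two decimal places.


Weighted sum:
4 x 88 + 2 x 96 = 544
Total weight:
4 + 2 = 6
Weighted average:
544 / 6 = 90.6666... ≈ 90.67

90.67


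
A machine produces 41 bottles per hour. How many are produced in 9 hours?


Production rate: 41 bottles per hour
Time: 9 hours
Total: 41 x 9 = 369 bottles

369 bottles


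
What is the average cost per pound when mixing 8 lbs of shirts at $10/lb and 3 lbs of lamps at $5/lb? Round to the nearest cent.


Cost of shirts:
8 x $10 = $80
Cost of lamps:
3 x $5 = $15
Total cost: $80 + $15 = $95
Total weight: 11 lbs
Average: $95 / 11 = $8.6363... ≈ $8.64/lb

$8.64/lb


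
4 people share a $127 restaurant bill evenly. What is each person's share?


Total bill: $127
Number of people: 4
Each pays: $127 / 4 = $31.75

$31.75


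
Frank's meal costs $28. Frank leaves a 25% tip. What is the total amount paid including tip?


Calculate the tip:
25% of $28 = $7
Add tip to meal cost:
$28 + $7 = $35

$35


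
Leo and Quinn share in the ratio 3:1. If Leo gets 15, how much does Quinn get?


Find the multiplier:
15 / 3 = 5
Apply to Quinn's share:
1 x 5 = 5

5


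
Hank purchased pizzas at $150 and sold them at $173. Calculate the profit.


Selling price = $173
Cost price = $150
Profit = selling price - cost price:
Profit = $173 - $150 = $23

$23


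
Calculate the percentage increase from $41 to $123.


Find the absolute change:
|123 - 41| = 82
Divide by original and multiply by 100:
82 / 41 x 100 = 200%

200%


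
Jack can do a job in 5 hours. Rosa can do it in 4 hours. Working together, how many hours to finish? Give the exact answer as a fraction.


Jack's rate: 1/5 of the job per hour
Rosa's rate: 1/4 of the job per hour
Combined rate: 1/5 + 1/4 = 9/20 per hour
Time = 1 / (9/20) = 20/9 hours (≈ 2.22 hours)

20/9 hours


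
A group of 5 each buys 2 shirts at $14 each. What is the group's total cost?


Cost per person:
2 x $14 = $28
Group total:
5 x $28 = $140

$140


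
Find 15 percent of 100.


Convert percentage to decimal:
15% = 0.15
Multiply:
100 x 0.15 = 15

15


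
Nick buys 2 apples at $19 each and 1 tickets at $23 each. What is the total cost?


Cost of apples:
2 x $19 = $38
Cost of tickets:
1 x $23 = $23
Add both:
$38 + $23 = $61

$61


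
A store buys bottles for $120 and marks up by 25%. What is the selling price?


Calculate the markup amount:
25% of $120 = $30
Add to cost:
$120 + $30 = $150

$150


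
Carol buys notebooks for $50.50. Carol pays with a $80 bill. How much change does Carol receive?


Start with the amount paid:
$80
Subtract the price:
$80 - $50.50 = $29.50

$29.50


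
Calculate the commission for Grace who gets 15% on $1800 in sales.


Convert rate to decimal:
15% = 0.15
Multiply by sales:
$1800 x 0.15 = $270

$270


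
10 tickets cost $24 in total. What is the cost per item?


Total cost: $24
Number of items: 10
Unit price: $24 / 10 = $2.40

$2.40


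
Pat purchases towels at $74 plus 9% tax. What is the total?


Calculate the tax:
9% of $74 = $6.66
Add tax to price:
$74 + $6.66 = $80.66

$80.66


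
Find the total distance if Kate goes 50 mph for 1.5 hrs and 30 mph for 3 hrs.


Leg 1 distance:
50 x 1.5 = 75 miles
Leg 2 distance:
30 x 3 = 90 miles
Total distance:
75 + 90 = 165 miles

165 miles


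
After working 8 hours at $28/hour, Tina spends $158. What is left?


Calculate earnings:
8 x $28 = $224
Subtract spending:
$224 - $158 = $66

$66


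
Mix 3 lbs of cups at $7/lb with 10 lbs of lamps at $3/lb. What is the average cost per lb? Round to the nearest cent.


Cost of cups:
3 x $7 = $21
Cost of lamps:
10 x $3 = $30
Total cost: $21 + $30 = $51
Total weight: 13 lbs
Average: $51 / 13 = $3.9230... ≈ $3.92/lb

$3.92/lb


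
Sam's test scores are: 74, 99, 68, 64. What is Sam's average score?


Add the scores:
74 + 99 + 68 + 64 = 305
Divide by the number of tests:
305 / 4 = 76.25

76.25


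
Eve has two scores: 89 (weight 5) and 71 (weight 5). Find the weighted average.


Weighted sum:
5 x 89 + 5 x 71 = 800
Total weight:
5 + 5 = 10
Weighted average:
800 / 10 = 80

80


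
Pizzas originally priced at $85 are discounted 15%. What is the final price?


Calculate the discount amount:
15% of $85 = $12.75
Subtract from original:
$85 - $12.75 = $72.25

$72.25


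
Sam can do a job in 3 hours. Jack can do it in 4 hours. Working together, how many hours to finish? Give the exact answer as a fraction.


Sam's rate: 1/3 of the job per hour
Jack's rate: 1/4 of the job per hour
Combined rate: 1/3 + 1/4 = 7/12 per hour
Time = 1 / (7/12) = 12/7 hours (≈ 1.71 hours)

12/7 hours


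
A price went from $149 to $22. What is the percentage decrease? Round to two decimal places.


Find the absolute change:
|22 - 149| = 127
Divide by original and multiply by 100:
127 / 149 x 100 = 85.2348...% ≈ 85.23%

85.23%


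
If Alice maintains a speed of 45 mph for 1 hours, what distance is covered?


Use the formula: distance = speed x time
Speed = 45 mph, Time = 1 hours
45 x 1 = 45 miles

45 miles


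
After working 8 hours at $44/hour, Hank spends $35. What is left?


Calculate earnings:
8 x $44 = $352
Subtract spending:
$352 - $35 = $317

$317


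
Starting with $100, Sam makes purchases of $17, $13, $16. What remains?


Add up expenses:
$17 + $13 + $16 = $46
Subtract from budget:
$100 - $46 = $54

$54


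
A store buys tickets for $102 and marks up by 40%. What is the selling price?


Calculate the markup amount:
40% of $102 = $40.80
Add to cost:
$102 + $40.80 = $142.80

$142.80


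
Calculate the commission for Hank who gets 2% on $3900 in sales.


Convert rate to decimal:
2% = 0.02
Multiply by sales:
$3900 x 0.02 = $78

$78


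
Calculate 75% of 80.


Convert percentage to decimal:
75% = 0.75
Multiply:
80 x 0.75 = 60

60


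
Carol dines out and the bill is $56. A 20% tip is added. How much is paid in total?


Calculate the tip:
20% of $56 = $11.20
Add tip to meal cost:
$56 + $11.20 = $67.20

$67.20


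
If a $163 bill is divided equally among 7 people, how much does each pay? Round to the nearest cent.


Total bill: $163
Number of people: 7
Each pays: $163 / 7 = $23.2857... ≈ $23.29

$23.29


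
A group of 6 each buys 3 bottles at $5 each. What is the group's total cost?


Cost per person:
3 x $5 = $15
Group total:
6 x $15 = $90

$90


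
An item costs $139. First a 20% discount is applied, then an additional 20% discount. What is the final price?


First discount:
20% of $139 = $27.80
Price after first discount:
$139 - $27.80 = $111.20
Second discount:
20% of $111.20 = $22.24
Final price:
$111.20 - $22.24 = $88.96

$88.96


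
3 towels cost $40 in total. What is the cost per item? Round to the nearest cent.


Total cost: $40
Number of items: 3
Unit price: $40 / 3 = $13.3333... ≈ $13.33

$13.33


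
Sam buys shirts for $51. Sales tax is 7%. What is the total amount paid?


Calculate the tax:
7% of $51 = $3.57
Add tax to price:
$51 + $3.57 = $54.57

$54.57


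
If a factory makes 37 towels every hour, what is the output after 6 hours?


Production rate: 37 towels per hour
Time: 6 hours
Total: 37 x 6 = 222 towels

222 towels


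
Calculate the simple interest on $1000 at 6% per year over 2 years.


Use the formula I = P x R x T / 100
P x R x T = 1000 x 6 x 2 = 12000
I = 12000 / 100 = $120

$120


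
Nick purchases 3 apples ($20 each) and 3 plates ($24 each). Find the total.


Cost of apples:
3 x $20 = $60
Cost of plates:
3 x $24 = $72
Add both:
$60 + $72 = $132

$132


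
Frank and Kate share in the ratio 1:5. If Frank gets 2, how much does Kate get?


Find the multiplier:
2 / 1 = 2
Apply to Kate's share:
5 x 2 = 10

10


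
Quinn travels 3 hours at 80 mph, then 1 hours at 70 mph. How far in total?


Leg 1 distance:
80 x 3 = 240 miles
Leg 2 distance:
70 x 1 = 70 miles
Total distance:
240 + 70 = 310 miles

310 miles


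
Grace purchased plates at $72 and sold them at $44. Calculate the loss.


Selling price = $44
Cost price = $72
Loss = cost price - selling price:
Loss = $72 - $44 = $28

$28


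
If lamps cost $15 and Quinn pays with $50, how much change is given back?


Start with the amount paid:
$50
Subtract the price:
$50 - $15 = $35

$35


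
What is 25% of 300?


Convert percentage to decimal:
25% = 0.25
Multiply:
300 x 0.25 = 75

75


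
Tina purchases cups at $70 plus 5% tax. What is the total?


Calculate the tax:
5% of $70 = $3.50
Add tax to price:
$70 + $3.50 = $73.50

$73.50


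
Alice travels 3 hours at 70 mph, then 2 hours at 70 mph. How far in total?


Leg 1 distance:
70 x 3 = 210 miles
Leg 2 distance:
70 x 2 = 140 miles
Total distance:
210 + 140 = 350 miles

350 miles


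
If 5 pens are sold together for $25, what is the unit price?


Total cost: $25
Number of items: 5
Unit price: $25 / 5 = $5

$5


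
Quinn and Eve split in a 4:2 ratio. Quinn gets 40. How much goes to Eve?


Find the multiplier:
40 / 4 = 10
Apply to Eve's share:
2 x 10 = 20

20


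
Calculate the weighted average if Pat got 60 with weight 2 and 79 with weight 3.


Weighted sum:
2 x 60 + 3 x 79 = 357
Total weight:
2 + 3 = 5
Weighted average:
357 / 5 = 71.4

71.4


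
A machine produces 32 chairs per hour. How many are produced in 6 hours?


Production rate: 32 chairs per hour
Time: 6 hours
Total: 32 x 6 = 192 chairs

192 chairs


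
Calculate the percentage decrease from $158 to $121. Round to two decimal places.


Find the absolute change:
|121 - 158| = 37
Divide by original and multiply by 100:
37 / 158 x 100 = 23.4177...% ≈ 23.42%

23.42%


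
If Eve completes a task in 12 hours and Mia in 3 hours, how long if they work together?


Eve's rate: 1/12 of the job per hour
Mia's rate: 1/3 of the job per hour
Combined rate: 1/12 + 1/3 = 5/12 per hour
Time = 1 / (5/12) = 12/5 = 2.4 hours

2.4 hours


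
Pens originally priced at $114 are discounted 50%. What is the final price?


Calculate the discount amount:
50% of $114 = $57
Subtract from original:
$114 - $57 = $57

$57


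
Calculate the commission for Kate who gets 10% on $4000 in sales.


Convert rate to decimal:
10% = 0.1
Multiply by sales:
$4000 x 0.1 = $400

$400


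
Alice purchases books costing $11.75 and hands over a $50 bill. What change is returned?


Start with the amount paid:
$50
Subtract the price:
$50 - $11.75 = $38.25

$38.25


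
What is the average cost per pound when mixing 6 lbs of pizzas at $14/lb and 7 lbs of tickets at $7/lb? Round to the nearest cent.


Cost of pizzas:
6 x $14 = $84
Cost of tickets:
7 x $7 = $49
Total cost: $84 + $49 = $133
Total weight: 13 lbs
Average: $133 / 13 = $10.2307... ≈ $10.23/lb

$10.23/lb


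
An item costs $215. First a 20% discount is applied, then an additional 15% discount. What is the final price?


First discount:
20% of $215 = $43
Price after first discount:
$215 - $43 = $172
Second discount:
15% of $172 = $25.80
Final price:
$172 - $25.80 = $146.20

$146.20


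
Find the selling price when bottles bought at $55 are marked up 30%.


Calculate the markup amount:
30% of $55 = $16.50
Add to cost:
$55 + $16.50 = $71.50

$71.50


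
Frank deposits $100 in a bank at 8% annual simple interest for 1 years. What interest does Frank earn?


Use the formula I = P x R x T / 100
P x R x T = 100 x 8 x 1 = 800
I = 800 / 100 = $8

$8


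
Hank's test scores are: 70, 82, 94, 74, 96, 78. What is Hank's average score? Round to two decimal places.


Add the scores:
70 + 82 + 94 + 74 + 96 + 78 = 494
Divide by the number of tests:
494 / 6 = 82.3333... ≈ 82.33

82.33


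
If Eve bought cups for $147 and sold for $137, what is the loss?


Selling price = $137
Cost price = $147
Loss = cost price - selling price:
Loss = $147 - $137 = $10

$10


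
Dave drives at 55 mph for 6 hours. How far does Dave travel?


Use the formula: distance = speed x time
Speed = 55 mph, Time = 6 hours
55 x 6 = 330 miles

330 miles


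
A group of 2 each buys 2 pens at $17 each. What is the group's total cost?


Cost per person:
2 x $17 = $34
Group total:
2 x $34 = $68

$68


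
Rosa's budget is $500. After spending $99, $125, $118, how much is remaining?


Add up expenses:
$99 + $125 + $118 = $342
Subtract from budget:
$500 - $342 = $158

$158


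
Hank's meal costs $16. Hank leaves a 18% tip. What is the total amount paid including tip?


Calculate the tip:
18% of $16 = $2.88
Add tip to meal cost:
$16 + $2.88 = $18.88

$18.88


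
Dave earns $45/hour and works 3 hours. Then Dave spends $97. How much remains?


Calculate earnings:
3 x $45 = $135
Subtract spending:
$135 - $97 = $38

$38


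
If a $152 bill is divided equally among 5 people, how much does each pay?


Total bill: $152
Number of people: 5
Each pays: $152 / 5 = $30.40

$30.40


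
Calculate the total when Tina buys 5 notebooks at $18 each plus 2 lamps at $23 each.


Cost of notebooks:
5 x $18 = $90
Cost of lamps:
2 x $23 = $46
Add both:
$90 + $46 = $136

$136


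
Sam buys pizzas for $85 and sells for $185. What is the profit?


Selling price = $185
Cost price = $85
Profit = selling price - cost price:
Profit = $185 - $85 = $100

$100


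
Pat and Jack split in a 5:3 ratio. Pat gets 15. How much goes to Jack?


Find the multiplier:
15 / 5 = 3
Apply to Jack's share:
3 x 3 = 9

9


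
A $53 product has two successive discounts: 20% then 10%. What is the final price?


First discount:
20% of $53 = $10.60
Price after first discount:
$53 - $10.60 = $42.40
Second discount:
10% of $42.40 = $4.24
Final price:
$42.40 - $4.24 = $38.16

$38.16


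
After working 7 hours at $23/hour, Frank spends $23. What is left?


Calculate earnings:
7 x $23 = $161
Subtract spending:
$161 - $23 = $138

$138


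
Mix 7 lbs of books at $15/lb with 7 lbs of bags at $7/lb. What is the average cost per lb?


Cost of books:
7 x $15 = $105
Cost of bags:
7 x $7 = $49
Total cost: $105 + $49 = $154
Total weight: 14 lbs
Average: $154 / 14 = $11/lb

$11/lb


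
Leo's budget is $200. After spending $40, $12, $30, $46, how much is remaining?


Add up expenses:
$40 + $12 + $30 + $46 = $128
Subtract from budget:
$200 - $128 = $72

$72


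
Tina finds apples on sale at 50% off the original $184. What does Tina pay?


Calculate the discount amount:
50% of $184 = $92
Subtract from original:
$184 - $92 = $92

$92


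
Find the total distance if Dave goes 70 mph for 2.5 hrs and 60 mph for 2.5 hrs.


Leg 1 distance:
70 x 2.5 = 175 miles
Leg 2 distance:
60 x 2.5 = 150 miles
Total distance:
175 + 150 = 325 miles

325 miles


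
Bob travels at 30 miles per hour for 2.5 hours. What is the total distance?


Use the formula: distance = speed x time
Speed = 30 mph, Time = 2.5 hours
30 x 2.5 = 75 miles

75 miles


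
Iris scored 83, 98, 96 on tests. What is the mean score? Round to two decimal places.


Add the scores:
83 + 98 + 96 = 277
Divide by the number of tests:
277 / 3 = 92.3333... ≈ 92.33

92.33


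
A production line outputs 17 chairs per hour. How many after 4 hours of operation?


Production rate: 17 chairs per hour
Time: 4 hours
Total: 17 x 4 = 68 chairs

68 chairs


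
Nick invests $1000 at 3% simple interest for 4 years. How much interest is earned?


Use the formula I = P x R x T / 100
P x R x T = 1000 x 3 x 4 = 12000
I = 12000 / 100 = $120

$120


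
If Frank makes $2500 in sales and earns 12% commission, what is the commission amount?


Convert rate to decimal:
12% = 0.12
Multiply by sales:
$2500 x 0.12 = $300

$300


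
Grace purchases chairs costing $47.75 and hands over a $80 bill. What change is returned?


Start with the amount paid:
$80
Subtract the price:
$80 - $47.75 = $32.25

$32.25


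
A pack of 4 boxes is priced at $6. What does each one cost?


Total cost: $6
Number of items: 4
Unit price: $6 / 4 = $1.50

$1.50


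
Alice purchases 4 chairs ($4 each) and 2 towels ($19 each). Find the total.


Cost of chairs:
4 x $4 = $16
Cost of towels:
2 x $19 = $38
Add both:
$16 + $38 = $54

$54


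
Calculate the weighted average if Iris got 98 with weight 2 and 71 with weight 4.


Weighted sum:
2 x 98 + 4 x 71 = 480
Total weight:
2 + 4 = 6
Weighted average:
480 / 6 = 80

80


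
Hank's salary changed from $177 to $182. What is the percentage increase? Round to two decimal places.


Find the absolute change:
|182 - 177| = 5
Divide by original and multiply by 100:
5 / 177 x 100 = 2.8248...% ≈ 2.82%

2.82%


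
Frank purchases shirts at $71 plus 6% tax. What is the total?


Calculate the tax:
6% of $71 = $4.26
Add tax to price:
$71 + $4.26 = $75.26

$75.26


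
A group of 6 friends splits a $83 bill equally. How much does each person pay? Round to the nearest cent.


Total bill: $83
Number of people: 6
Each pays: $83 / 6 = $13.8333... ≈ $13.83

$13.83


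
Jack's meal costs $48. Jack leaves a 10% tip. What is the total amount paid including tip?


Calculate the tip:
10% of $48 = $4.80
Add tip to meal cost:
$48 + $4.80 = $52.80

$52.80


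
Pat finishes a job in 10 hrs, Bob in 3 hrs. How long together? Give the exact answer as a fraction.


Pat's rate: 1/10 of the job per hour
Bob's rate: 1/3 of the job per hour
Combined rate: 1/10 + 1/3 = 13/30 per hour
Time = 1 / (13/30) = 30/13 hours (≈ 2.31 hours)

30/13 hours


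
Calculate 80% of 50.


Convert percentage to decimal:
80% = 0.8
Multiply:
50 x 0.8 = 40

40


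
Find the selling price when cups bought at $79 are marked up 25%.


Calculate the markup amount:
25% of $79 = $19.75
Add to cost:
$79 + $19.75 = $98.75

$98.75


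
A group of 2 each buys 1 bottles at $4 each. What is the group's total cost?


Cost per person:
1 x $4 = $4
Group total:
2 x $4 = $8

$8


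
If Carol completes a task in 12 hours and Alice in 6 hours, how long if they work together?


Carol's rate: 1/12 of the job per hour
Alice's rate: 1/6 of the job per hour
Combined rate: 1/12 + 1/6 = 1/4 per hour
Time = 1 / (1/4) = 4 hours

4 hours


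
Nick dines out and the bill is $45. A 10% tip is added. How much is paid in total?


Calculate the tip:
10% of $45 = $4.50
Add tip to meal cost:
$45 + $4.50 = $49.50

$49.50


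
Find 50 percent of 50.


Convert percentage to decimal:
50% = 0.5
Multiply:
50 x 0.5 = 25

25


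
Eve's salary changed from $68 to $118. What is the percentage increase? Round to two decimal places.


Find the absolute change:
|118 - 68| = 50
Divide by original and multiply by 100:
50 / 68 x 100 = 73.5294...% ≈ 73.53%

73.53%


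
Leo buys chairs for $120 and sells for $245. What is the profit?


Selling price = $245
Cost price = $120
Profit = selling price - cost price:
Profit = $245 - $120 = $125

$125


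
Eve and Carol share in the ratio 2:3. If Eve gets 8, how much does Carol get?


Find the multiplier:
8 / 2 = 4
Apply to Carol's share:
3 x 4 = 12

12


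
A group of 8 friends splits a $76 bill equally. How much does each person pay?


Total bill: $76
Number of people: 8
Each pays: $76 / 8 = $9.50

$9.50


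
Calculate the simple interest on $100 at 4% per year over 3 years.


Use the formula I = P x R x T / 100
P x R x T = 100 x 4 x 3 = 1200
I = 1200 / 100 = $12

$12


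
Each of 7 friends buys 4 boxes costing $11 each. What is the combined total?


Cost per person:
4 x $11 = $44
Group total:
7 x $44 = $308

$308


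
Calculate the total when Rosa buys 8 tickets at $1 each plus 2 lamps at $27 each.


Cost of tickets:
8 x $1 = $8
Cost of lamps:
2 x $27 = $54
Add both:
$8 + $54 = $62

$62


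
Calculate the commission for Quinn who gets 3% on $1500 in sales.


Convert rate to decimal:
3% = 0.03
Multiply by sales:
$1500 x 0.03 = $45

$45


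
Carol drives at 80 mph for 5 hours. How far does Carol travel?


Use the formula: distance = speed x time
Speed = 80 mph, Time = 5 hours
80 x 5 = 400 miles

400 miles


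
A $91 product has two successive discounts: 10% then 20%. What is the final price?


First discount:
10% of $91 = $9.10
Price after first discount:
$91 - $9.10 = $81.90
Second discount:
20% of $81.90 = $16.38
Final price:
$81.90 - $16.38 = $65.52

$65.52


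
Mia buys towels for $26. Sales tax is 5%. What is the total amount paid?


Calculate the tax:
5% of $26 = $1.30
Add tax to price:
$26 + $1.30 = $27.30

$27.30


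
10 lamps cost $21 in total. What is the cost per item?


Total cost: $21
Number of items: 10
Unit price: $21 / 10 = $2.10

$2.10


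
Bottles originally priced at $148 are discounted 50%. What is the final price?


Calculate the discount amount:
50% of $148 = $74
Subtract from original:
$148 - $74 = $74

$74


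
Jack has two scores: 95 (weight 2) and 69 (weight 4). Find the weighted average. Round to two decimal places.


Weighted sum:
2 x 95 + 4 x 69 = 466
Total weight:
2 + 4 = 6
Weighted average:
466 / 6 = 77.6666... ≈ 77.67

77.67


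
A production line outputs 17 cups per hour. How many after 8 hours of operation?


Production rate: 17 cups per hour
Time: 8 hours
Total: 17 x 8 = 136 cups

136 cups


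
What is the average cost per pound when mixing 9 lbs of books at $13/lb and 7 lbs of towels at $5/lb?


Cost of books:
9 x $13 = $117
Cost of towels:
7 x $5 = $35
Total cost: $117 + $35 = $152
Total weight: 16 lbs
Average: $152 / 16 = $9.50/lb

$9.50/lb


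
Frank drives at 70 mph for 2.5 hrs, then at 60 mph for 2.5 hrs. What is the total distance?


Leg 1 distance:
70 x 2.5 = 175 miles
Leg 2 distance:
60 x 2.5 = 150 miles
Total distance:
175 + 150 = 325 miles

325 miles


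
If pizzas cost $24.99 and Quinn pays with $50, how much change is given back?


Start with the amount paid:
$50
Subtract the price:
$50 - $24.99 = $25.01

$25.01


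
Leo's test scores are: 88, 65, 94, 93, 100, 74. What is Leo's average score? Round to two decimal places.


Add the scores:
88 + 65 + 94 + 93 + 100 + 74 = 514
Divide by the number of tests:
514 / 6 = 85.6666... ≈ 85.67

85.67


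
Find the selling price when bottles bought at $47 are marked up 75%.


Calculate the markup amount:
75% of $47 = $35.25
Add to cost:
$47 + $35.25 = $82.25

$82.25


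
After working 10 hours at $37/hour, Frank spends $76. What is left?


Calculate earnings:
10 x $37 = $370
Subtract spending:
$370 - $76 = $294

$294


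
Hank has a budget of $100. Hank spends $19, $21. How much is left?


Add up expenses:
$19 + $21 = $40
Subtract from budget:
$100 - $40 = $60

$60


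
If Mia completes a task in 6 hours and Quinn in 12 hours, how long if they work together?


Mia's rate: 1/6 of the job per hour
Quinn's rate: 1/12 of the job per hour
Combined rate: 1/6 + 1/12 = 1/4 per hour
Time = 1 / (1/4) = 4 hours

4 hours


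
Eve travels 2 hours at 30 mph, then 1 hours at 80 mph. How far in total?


Leg 1 distance:
30 x 2 = 60 miles
Leg 2 distance:
80 x 1 = 80 miles
Total distance:
60 + 80 = 140 miles

140 miles


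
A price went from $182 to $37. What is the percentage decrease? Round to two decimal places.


Find the absolute change:
|37 - 182| = 145
Divide by original and multiply by 100:
145 / 182 x 100 = 79.6703...% ≈ 79.67%

79.67%


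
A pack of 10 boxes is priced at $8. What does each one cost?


Total cost: $8
Number of items: 10
Unit price: $8 / 10 = $0.80

$0.80


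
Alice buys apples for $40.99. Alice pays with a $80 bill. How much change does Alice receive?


Start with the amount paid:
$80
Subtract the price:
$80 - $40.99 = $39.01

$39.01


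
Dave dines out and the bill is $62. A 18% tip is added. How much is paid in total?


Calculate the tip:
18% of $62 = $11.16
Add tip to meal cost:
$62 + $11.16 = $73.16

$73.16


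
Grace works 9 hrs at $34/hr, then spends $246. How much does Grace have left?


Calculate earnings:
9 x $34 = $306
Subtract spending:
$306 - $246 = $60

$60


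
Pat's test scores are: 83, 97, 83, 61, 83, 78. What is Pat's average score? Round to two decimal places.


Add the scores:
83 + 97 + 83 + 61 + 83 + 78 = 485
Divide by the number of tests:
485 / 6 = 80.8333... ≈ 80.83

80.83


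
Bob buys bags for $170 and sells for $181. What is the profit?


Selling price = $181
Cost price = $170
Profit = selling price - cost price:
Profit = $181 - $170 = $11

$11


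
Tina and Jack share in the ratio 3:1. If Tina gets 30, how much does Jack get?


Find the multiplier:
30 / 3 = 10
Apply to Jack's share:
1 x 10 = 10

10


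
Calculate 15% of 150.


Convert percentage to decimal:
15% = 0.15
Multiply:
150 x 0.15 = 22.5

22.5


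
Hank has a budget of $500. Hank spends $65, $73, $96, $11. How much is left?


Add up expenses:
$65 + $73 + $96 + $11 = $245
Subtract from budget:
$500 - $245 = $255

$255


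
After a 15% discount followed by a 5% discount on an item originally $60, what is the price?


First discount:
15% of $60 = $9
Price after first discount:
$60 - $9 = $51
Second discount:
5% of $51 = $2.55
Final price:
$51 - $2.55 = $48.45

$48.45


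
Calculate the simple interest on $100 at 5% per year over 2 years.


Use the formula I = P x R x T / 100
P x R x T = 100 x 5 x 2 = 1000
I = 1000 / 100 = $10

$10


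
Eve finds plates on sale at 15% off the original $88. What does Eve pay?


Calculate the discount amount:
15% of $88 = $13.20
Subtract from original:
$88 - $13.20 = $74.80

$74.80


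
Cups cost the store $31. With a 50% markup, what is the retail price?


Calculate the markup amount:
50% of $31 = $15.50
Add to cost:
$31 + $15.50 = $46.50

$46.50
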